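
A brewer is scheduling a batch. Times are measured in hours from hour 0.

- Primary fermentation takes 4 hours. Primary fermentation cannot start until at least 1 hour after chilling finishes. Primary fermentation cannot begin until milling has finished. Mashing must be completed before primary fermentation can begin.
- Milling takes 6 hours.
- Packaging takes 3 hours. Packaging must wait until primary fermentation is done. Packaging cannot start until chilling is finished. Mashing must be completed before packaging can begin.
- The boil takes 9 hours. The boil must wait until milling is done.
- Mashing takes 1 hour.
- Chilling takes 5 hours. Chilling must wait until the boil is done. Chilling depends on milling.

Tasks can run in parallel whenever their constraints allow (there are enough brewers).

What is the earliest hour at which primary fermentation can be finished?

Nothing blocks mashing, so it runs from hour 0 to hour 1.
Milling can start immediately at hour 0; it finishes at hour 6.
The boil waits on milling (finishes hour 6), so it starts at hour 6 and finishes at 6 + 9 = hour 15.
Chilling needs all of the boil (finishes hour 15); milling (finishes hour 6). That puts its earliest start at hour 15; it finishes at 15 + 5 = hour 20.
For primary fermentation: chilling (finishes hour 20, plus 1-hour gap → hour 21); milling (finishes hour 6); mashing (finishes hour 1). Taking the maximum gives a start of hour 21, and it finishes at 21 + 4 = hour 25.

25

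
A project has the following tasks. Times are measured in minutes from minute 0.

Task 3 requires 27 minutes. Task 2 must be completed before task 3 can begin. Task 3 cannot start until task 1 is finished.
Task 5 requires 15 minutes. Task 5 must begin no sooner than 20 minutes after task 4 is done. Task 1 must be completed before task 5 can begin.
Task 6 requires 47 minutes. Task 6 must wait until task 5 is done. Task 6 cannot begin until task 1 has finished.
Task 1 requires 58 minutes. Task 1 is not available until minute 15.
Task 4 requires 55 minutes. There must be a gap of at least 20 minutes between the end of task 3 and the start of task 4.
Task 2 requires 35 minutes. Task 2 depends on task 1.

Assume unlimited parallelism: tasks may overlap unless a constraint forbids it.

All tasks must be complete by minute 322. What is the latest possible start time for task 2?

Task 6 has no dependents, so it just needs to finish by minute 322. Starting by 322 − 47 = minute 275 achieves that.
Since task 6 (must start by minute 275) depends on it, task 5 must finish by minute 275. Backing off its 15-minute duration gives a latest start of minute 260.
Task 4 feeds into task 5 (must start by minute 260, minus 20-minute gap → minute 240); so task 4 must finish by minute 240 and therefore start by minute 185.
Since task 4 (must start by minute 185, minus 20-minute gap → minute 165) depends on it, task 3 must finish by minute 165. Backing off its 27-minute duration gives a latest start of minute 138.
Since task 3 (must start by minute 138) depends on it, task 2 must finish by minute 138. Backing off its 35-minute duration gives a latest start of minute 103.

103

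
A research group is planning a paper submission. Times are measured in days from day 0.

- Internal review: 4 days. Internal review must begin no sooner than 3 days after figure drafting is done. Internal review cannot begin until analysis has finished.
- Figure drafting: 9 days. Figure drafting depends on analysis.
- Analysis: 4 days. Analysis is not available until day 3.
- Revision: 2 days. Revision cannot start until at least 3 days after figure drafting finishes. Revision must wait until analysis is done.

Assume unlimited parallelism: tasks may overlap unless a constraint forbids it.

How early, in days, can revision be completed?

Analysis waits on its own release at day 3, so it starts at day 3 and finishes at 3 + 4 = day 7.
After analysis (finishes day 7), figure drafting can start at day 7 and finishes at day 16.
Revision cannot start until figure drafting (finishes day 16, plus 3-day gap → day 19); analysis (finishes day 7). The controlling bound is day 19, so revision finishes at 19 + 2 = day 21.

21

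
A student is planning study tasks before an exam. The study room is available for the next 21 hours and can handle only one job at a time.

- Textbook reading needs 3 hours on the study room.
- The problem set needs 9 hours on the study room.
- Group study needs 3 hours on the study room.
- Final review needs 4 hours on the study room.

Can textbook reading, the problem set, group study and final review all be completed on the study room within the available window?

Running back to back, the jobs need 3 + 9 + 3 + 4 = 19 hours on the study room.
Since 19 ≤ 21, they fit within the window.

Yes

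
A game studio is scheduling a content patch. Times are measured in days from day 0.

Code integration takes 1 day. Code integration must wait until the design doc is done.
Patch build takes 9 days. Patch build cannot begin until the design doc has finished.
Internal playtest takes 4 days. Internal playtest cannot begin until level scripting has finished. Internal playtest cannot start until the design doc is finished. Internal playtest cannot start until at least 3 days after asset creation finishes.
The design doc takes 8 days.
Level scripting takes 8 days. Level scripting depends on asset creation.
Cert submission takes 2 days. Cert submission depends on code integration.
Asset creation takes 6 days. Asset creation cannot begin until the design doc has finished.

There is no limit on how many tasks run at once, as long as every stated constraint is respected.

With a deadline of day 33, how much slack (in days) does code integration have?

The design doc has no prerequisites, so it starts at day 0 and finishes at day 8.
Code integration waits on the design doc (finishes day 8), so it starts at day 8 and finishes at 8 + 1 = day 9.

Working backward from the deadline:
Cert submission has no dependents, so it just needs to finish by day 33. Starting by 33 − 2 = day 31 achieves that.
Since cert submission (must start by day 31) depends on it, code integration must finish by day 31. Backing off its 1-day duration gives a latest start of day 30.
So code integration can start as early as day 8 and as late as day 30, giving 30 − 8 = 22 days of slack.

22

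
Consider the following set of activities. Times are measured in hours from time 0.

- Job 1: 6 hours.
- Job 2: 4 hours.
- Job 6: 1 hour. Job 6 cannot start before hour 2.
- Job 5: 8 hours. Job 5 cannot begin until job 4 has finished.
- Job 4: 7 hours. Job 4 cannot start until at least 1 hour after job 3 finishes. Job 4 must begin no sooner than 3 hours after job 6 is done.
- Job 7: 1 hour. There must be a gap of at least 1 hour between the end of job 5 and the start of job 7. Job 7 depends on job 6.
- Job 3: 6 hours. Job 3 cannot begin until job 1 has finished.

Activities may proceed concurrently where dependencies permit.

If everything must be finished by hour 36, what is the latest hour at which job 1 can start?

6

Job 7 must finish by hour 36; it takes 1 hour, so it must start by 36 − 1 = hour 35.
Job 5 must finish before job 7 (must start by hour 35, minus 1-hour gap → hour 34). With an 8-hour duration, job 5 must start by 34 − 8 = hour 26.
Job 4 must finish before job 5 (must start by hour 26). With a 7-hour duration, job 4 must start by 26 − 7 = hour 19.
Since job 4 (must start by hour 19, minus 1-hour gap → hour 18) depends on it, job 3 must finish by hour 18. Backing off its 6-hour duration gives a latest start of hour 12.
Job 1 feeds into job 3 (must start by hour 12); so job 1 must finish by hour 12 and therefore start by hour 6.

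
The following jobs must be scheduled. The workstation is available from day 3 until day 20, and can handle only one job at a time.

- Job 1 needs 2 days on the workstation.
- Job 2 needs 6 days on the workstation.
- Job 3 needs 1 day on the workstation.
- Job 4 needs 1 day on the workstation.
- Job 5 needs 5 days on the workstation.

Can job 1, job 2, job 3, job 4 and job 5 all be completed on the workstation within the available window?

The workstation window is 20 − 3 = 17 days.
Running back to back, the jobs need 2 + 6 + 1 + 1 + 5 = 15 days on the workstation.
Since 15 ≤ 17, they fit within the window.

Yes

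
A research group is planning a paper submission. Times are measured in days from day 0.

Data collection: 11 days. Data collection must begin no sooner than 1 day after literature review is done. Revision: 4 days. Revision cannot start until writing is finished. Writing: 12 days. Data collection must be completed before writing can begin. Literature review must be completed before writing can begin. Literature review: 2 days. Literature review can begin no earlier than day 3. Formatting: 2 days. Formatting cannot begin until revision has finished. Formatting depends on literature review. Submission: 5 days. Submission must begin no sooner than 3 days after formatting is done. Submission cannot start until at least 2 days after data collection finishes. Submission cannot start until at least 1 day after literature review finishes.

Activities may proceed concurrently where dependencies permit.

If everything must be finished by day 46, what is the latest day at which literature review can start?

Submission must finish by day 46; it takes 5 days, so it must start by 46 − 5 = day 41.
Since submission (must start by day 41, minus 3-day gap → day 38) depends on it, formatting must finish by day 38. Backing off its 2-day duration gives a latest start of day 36.
Revision has to be done before formatting (must start by day 36). That means finishing by day 36, i.e. starting by 36 − 4 = day 32.
Writing must finish before revision (must start by day 32). With a 12-day duration, writing must start by 32 − 12 = day 20.
Data collection has several dependents: writing (must start by day 20); submission (must start by day 41, minus 2-day gap → day 39). The earliest of those limits is day 20, so data collection must start by 20 − 11 = day 9.
For literature review: data collection (must start by day 9, minus 1-day gap → day 8); writing (must start by day 20); formatting (must start by day 36); submission (must start by day 41, minus 1-day gap → day 40). The most restrictive is day 8; with a 2-day duration, literature review must start by day 6.

6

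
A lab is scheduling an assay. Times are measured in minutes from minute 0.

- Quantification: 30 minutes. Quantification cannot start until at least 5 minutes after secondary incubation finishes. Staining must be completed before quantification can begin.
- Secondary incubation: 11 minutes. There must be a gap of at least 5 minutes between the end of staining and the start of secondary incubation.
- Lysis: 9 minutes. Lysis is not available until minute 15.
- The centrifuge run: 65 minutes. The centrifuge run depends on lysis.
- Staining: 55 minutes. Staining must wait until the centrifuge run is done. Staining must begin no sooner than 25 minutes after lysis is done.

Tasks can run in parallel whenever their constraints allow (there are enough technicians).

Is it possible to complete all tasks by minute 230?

Yes

Lysis waits on its own release at minute 15, so it starts at minute 15 and finishes at 15 + 9 = minute 24.
The centrifuge run cannot begin until lysis (finishes minute 24). It runs from minute 24 to 24 + 65 = minute 89.
Staining has to wait for the centrifuge run (finishes minute 89); lysis (finishes minute 24, plus 25-minute gap → minute 49). The latest of these is minute 89, so staining runs minute 89 to 89 + 55 = minute 144.
Secondary incubation cannot begin until staining (finishes minute 144, plus 5-minute gap → minute 149). It runs from minute 149 to 149 + 11 = minute 160.
For quantification: secondary incubation (finishes minute 160, plus 5-minute gap → minute 165); staining (finishes minute 144). Taking the maximum gives a start of minute 165, and it finishes at 165 + 30 = minute 195.
Every task is finished by minute 195, which is no later than the deadline of 230, so the schedule is feasible.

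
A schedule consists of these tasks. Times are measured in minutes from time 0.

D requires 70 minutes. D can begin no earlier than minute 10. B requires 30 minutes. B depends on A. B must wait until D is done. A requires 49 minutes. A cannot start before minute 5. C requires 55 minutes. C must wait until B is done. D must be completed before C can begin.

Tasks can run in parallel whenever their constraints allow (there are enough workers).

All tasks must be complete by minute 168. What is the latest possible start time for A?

Nothing follows C; the deadline of minute 168 is its only limit. It must start by 168 − 55 = minute 113.
Since C (must start by minute 113) depends on it, B must finish by minute 113. Backing off its 30-minute duration gives a latest start of minute 83.
Since B (must start by minute 83) depends on it, A must finish by minute 83. Backing off its 49-minute duration gives a latest start of minute 34.

34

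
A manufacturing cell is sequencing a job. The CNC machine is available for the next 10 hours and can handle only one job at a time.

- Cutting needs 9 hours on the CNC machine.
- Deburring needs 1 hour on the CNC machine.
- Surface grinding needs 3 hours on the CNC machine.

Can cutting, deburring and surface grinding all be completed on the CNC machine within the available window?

No

Running back to back, the jobs need 9 + 1 + 3 = 13 hours on the CNC machine.
Since 13 > 10, they cannot all fit.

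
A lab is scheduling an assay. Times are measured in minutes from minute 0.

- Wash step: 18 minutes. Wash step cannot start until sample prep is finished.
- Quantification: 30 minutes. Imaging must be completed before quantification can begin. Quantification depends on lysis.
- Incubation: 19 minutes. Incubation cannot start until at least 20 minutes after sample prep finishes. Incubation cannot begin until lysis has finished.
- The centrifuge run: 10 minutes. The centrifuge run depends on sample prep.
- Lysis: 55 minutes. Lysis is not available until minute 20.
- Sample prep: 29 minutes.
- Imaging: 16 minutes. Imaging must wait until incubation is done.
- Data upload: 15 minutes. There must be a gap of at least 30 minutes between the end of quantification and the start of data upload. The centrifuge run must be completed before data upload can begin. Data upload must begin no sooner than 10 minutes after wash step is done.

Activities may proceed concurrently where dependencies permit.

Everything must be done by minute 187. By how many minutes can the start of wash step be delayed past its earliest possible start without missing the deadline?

115

Nothing blocks sample prep, so it runs from minute 0 to minute 29.
Wash step cannot begin until sample prep (finishes minute 29). It runs from minute 29 to 29 + 18 = minute 47.

Working backward from the deadline:
Nothing follows data upload; the deadline of minute 187 is its only limit. It must start by 187 − 15 = minute 172.
Since data upload (must start by minute 172, minus 10-minute gap → minute 162) depends on it, wash step must finish by minute 162. Backing off its 18-minute duration gives a latest start of minute 144.
So wash step can start as early as minute 29 and as late as minute 144, giving 144 − 29 = 115 minutes of slack.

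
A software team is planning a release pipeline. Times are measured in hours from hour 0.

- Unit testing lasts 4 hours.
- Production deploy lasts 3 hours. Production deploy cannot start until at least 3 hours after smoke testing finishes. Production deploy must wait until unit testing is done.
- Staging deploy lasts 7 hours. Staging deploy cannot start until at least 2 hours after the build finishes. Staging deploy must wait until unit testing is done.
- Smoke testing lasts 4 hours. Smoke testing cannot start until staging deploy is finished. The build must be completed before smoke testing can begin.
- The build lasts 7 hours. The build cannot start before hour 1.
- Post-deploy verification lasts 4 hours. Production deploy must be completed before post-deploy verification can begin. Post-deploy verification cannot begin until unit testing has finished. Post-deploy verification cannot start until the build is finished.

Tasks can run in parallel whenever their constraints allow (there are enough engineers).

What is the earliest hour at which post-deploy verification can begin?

Unit testing can start immediately at hour 0; it finishes at hour 4.
The build waits on its own release at hour 1, so it starts at hour 1 and finishes at 1 + 7 = hour 8.
Staging deploy cannot start until the build (finishes hour 8, plus 2-hour gap → hour 10); unit testing (finishes hour 4). The controlling bound is hour 10, so staging deploy finishes at 10 + 7 = hour 17.
For smoke testing: staging deploy (finishes hour 17); the build (finishes hour 8). Taking the maximum gives a start of hour 17, and it finishes at 17 + 4 = hour 21.
Production deploy needs all of smoke testing (finishes hour 21, plus 3-hour gap → hour 24); unit testing (finishes hour 4). That puts its earliest start at hour 24; it finishes at 24 + 3 = hour 27.
Post-deploy verification waits on production deploy (finishes hour 27); unit testing (finishes hour 4); the build (finishes hour 8). The latest of these is hour 27, which is the earliest post-deploy verification can start.

27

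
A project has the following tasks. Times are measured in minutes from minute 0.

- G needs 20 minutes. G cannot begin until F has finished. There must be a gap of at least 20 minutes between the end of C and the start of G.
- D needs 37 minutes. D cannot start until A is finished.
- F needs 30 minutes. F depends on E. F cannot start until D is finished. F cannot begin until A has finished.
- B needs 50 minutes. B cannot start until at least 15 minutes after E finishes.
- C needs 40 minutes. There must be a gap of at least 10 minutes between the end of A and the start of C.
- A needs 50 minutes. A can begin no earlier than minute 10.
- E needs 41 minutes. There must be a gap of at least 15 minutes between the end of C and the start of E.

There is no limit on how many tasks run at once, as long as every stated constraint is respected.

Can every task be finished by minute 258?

After its own release at minute 10, A can start at minute 10 and finishes at minute 60.
D cannot begin until A (finishes minute 60). It runs from minute 60 to 60 + 37 = minute 97.
C waits on A (finishes minute 60, plus 10-minute gap → minute 70), so it starts at minute 70 and finishes at 70 + 40 = minute 110.
After C (finishes minute 110, plus 15-minute gap → minute 125), E can start at minute 125 and finishes at minute 166.
F has to wait for E (finishes minute 166); D (finishes minute 97); A (finishes minute 60). The latest of these is minute 166, so F runs minute 166 to 166 + 30 = minute 196.
For G: F (finishes minute 196); C (finishes minute 110, plus 20-minute gap → minute 130). Taking the maximum gives a start of minute 196, and it finishes at 196 + 20 = minute 216.
B waits on E (finishes minute 166, plus 15-minute gap → minute 181), so it starts at minute 181 and finishes at 181 + 50 = minute 231.
Every task is finished by minute 231, which is no later than the deadline of 258, so the schedule is feasible.

Yes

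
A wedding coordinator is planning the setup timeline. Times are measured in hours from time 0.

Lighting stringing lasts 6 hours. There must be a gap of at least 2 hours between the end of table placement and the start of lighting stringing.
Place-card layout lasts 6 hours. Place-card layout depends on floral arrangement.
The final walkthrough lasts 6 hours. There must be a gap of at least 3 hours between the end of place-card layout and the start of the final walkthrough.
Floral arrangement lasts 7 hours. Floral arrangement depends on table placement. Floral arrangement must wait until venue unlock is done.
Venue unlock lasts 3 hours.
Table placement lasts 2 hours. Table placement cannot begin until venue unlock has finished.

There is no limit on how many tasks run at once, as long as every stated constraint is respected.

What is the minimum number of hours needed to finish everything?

27

Venue unlock has no prerequisites, so it starts at hour 0 and finishes at hour 3.
After venue unlock (finishes hour 3), table placement can start at hour 3 and finishes at hour 5.
After table placement (finishes hour 5, plus 2-hour gap → hour 7), lighting stringing can start at hour 7 and finishes at hour 13.
Floral arrangement needs all of table placement (finishes hour 5); venue unlock (finishes hour 3). That puts its earliest start at hour 5; it finishes at 5 + 7 = hour 12.
After floral arrangement (finishes hour 12), place-card layout can start at hour 12 and finishes at hour 18.
After place-card layout (finishes hour 18, plus 3-hour gap → hour 21), the final walkthrough can start at hour 21 and finishes at hour 27.
All tasks are finished once the last one completes. Finish times: Venue unlock at 3, Table placement at 5, Floral arrangement at 12, Lighting stringing at 13, Place-card layout at 18, The final walkthrough at 27. The latest is hour 27.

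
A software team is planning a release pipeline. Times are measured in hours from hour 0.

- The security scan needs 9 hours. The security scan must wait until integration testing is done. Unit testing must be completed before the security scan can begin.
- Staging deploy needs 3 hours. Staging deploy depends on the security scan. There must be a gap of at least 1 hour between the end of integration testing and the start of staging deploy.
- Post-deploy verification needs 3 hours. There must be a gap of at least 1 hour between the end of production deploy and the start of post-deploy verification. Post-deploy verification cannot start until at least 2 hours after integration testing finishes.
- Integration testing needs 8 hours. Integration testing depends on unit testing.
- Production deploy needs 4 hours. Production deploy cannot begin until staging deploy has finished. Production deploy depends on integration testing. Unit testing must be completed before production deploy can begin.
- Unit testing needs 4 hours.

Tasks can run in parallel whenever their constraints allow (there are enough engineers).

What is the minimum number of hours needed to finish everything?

Unit testing has no prerequisites, so it starts at hour 0 and finishes at hour 4.
Integration testing waits on unit testing (finishes hour 4), so it starts at hour 4 and finishes at 4 + 8 = hour 12.
For the security scan: integration testing (finishes hour 12); unit testing (finishes hour 4). Taking the maximum gives a start of hour 12, and it finishes at 12 + 9 = hour 21.
Staging deploy cannot start until the security scan (finishes hour 21); integration testing (finishes hour 12, plus 1-hour gap → hour 13). The controlling bound is hour 21, so staging deploy finishes at 21 + 3 = hour 24.
For production deploy: staging deploy (finishes hour 24); integration testing (finishes hour 12); unit testing (finishes hour 4). Taking the maximum gives a start of hour 24, and it finishes at 24 + 4 = hour 28.
Post-deploy verification has to wait for production deploy (finishes hour 28, plus 1-hour gap → hour 29); integration testing (finishes hour 12, plus 2-hour gap → hour 14). The latest of these is hour 29, so post-deploy verification runs hour 29 to 29 + 3 = hour 32.
All tasks are finished once the last one completes. Finish times: Unit testing at 4, Integration testing at 12, The security scan at 21, Staging deploy at 24, Production deploy at 28, Post-deploy verification at 32. The latest is hour 32.

32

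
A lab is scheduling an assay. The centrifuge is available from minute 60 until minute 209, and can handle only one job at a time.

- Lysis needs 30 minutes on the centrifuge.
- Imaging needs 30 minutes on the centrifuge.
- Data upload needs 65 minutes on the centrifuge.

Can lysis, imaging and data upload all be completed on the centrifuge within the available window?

Yes

The centrifuge window is 209 − 60 = 149 minutes.
Running back to back, the jobs need 30 + 30 + 65 = 125 minutes on the centrifuge.
Since 125 ≤ 149, they fit within the window.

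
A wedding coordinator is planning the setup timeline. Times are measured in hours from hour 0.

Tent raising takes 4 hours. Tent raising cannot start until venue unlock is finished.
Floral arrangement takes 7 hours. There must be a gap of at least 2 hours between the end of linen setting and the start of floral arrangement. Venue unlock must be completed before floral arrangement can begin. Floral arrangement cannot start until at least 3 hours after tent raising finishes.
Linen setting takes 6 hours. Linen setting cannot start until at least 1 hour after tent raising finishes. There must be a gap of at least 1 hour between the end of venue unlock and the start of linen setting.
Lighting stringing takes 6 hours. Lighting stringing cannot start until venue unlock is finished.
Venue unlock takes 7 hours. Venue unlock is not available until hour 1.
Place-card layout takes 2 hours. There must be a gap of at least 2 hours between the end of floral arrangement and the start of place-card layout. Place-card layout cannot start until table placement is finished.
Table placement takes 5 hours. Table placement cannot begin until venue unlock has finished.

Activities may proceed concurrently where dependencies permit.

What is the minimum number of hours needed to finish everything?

32

After its own release at hour 1, venue unlock can start at hour 1 and finishes at hour 8.
After venue unlock (finishes hour 8), lighting stringing can start at hour 8 and finishes at hour 14.
After venue unlock (finishes hour 8), table placement can start at hour 8 and finishes at hour 13.
After venue unlock (finishes hour 8), tent raising can start at hour 8 and finishes at hour 12.
Linen setting cannot start until tent raising (finishes hour 12, plus 1-hour gap → hour 13); venue unlock (finishes hour 8, plus 1-hour gap → hour 9). The controlling bound is hour 13, so linen setting finishes at 13 + 6 = hour 19.
Floral arrangement needs all of linen setting (finishes hour 19, plus 2-hour gap → hour 21); venue unlock (finishes hour 8); tent raising (finishes hour 12, plus 3-hour gap → hour 15). That puts its earliest start at hour 21; it finishes at 21 + 7 = hour 28.
Place-card layout needs all of floral arrangement (finishes hour 28, plus 2-hour gap → hour 30); table placement (finishes hour 13). That puts its earliest start at hour 30; it finishes at 30 + 2 = hour 32.
All tasks are finished once the last one completes. Finish times: Venue unlock at 8, Tent raising at 12, Table placement at 13, Linen setting at 19, Floral arrangement at 28, Lighting stringing at 14, Place-card layout at 32. The latest is hour 32.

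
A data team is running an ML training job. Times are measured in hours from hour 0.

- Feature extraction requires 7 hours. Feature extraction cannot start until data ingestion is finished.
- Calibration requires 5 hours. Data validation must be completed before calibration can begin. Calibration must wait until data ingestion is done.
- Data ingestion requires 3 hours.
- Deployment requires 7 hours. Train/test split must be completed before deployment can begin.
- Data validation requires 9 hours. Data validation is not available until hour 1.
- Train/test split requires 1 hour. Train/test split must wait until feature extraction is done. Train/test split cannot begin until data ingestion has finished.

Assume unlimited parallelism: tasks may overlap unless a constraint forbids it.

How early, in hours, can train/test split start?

Nothing blocks data ingestion, so it runs from hour 0 to hour 3.
Feature extraction waits on data ingestion (finishes hour 3), so it starts at hour 3 and finishes at 3 + 7 = hour 10.
Train/test split waits on feature extraction (finishes hour 10); data ingestion (finishes hour 3). The latest of these is hour 10, which is the earliest train/test split can start.

10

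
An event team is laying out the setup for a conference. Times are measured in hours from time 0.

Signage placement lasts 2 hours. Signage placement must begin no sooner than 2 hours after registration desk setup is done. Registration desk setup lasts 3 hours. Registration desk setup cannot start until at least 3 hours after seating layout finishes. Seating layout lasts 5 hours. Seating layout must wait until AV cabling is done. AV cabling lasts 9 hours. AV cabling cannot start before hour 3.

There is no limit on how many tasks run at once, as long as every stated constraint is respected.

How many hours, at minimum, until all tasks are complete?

AV cabling waits on its own release at hour 3, so it starts at hour 3 and finishes at 3 + 9 = hour 12.
Seating layout waits on AV cabling (finishes hour 12), so it starts at hour 12 and finishes at 12 + 5 = hour 17.
Registration desk setup cannot begin until seating layout (finishes hour 17, plus 3-hour gap → hour 20). It runs from hour 20 to 20 + 3 = hour 23.
Signage placement cannot begin until registration desk setup (finishes hour 23, plus 2-hour gap → hour 25). It runs from hour 25 to 25 + 2 = hour 27.
All tasks are finished once the last one completes. Finish times: AV cabling at 12, Seating layout at 17, Registration desk setup at 23, Signage placement at 27. The latest is hour 27.

27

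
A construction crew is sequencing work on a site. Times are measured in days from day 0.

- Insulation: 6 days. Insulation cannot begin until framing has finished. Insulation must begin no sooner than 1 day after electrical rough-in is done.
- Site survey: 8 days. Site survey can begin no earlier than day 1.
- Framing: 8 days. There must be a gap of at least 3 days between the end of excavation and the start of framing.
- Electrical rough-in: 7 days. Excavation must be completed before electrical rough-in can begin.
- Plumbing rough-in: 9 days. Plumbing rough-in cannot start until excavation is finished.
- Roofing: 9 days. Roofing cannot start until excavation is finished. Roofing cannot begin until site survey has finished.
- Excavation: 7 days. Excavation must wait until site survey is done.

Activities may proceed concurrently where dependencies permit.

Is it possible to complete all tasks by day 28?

Site survey waits on its own release at day 1, so it starts at day 1 and finishes at 1 + 8 = day 9.
Excavation cannot begin until site survey (finishes day 9). It runs from day 9 to 9 + 7 = day 16.
Electrical rough-in waits on excavation (finishes day 16), so it starts at day 16 and finishes at 16 + 7 = day 23.
Plumbing rough-in cannot begin until excavation (finishes day 16). It runs from day 16 to 16 + 9 = day 25.
Roofing has to wait for excavation (finishes day 16); site survey (finishes day 9). The latest of these is day 16, so roofing runs day 16 to 16 + 9 = day 25.
After excavation (finishes day 16, plus 3-day gap → day 19), framing can start at day 19 and finishes at day 27.
Insulation cannot start until framing (finishes day 27); electrical rough-in (finishes day 23, plus 1-day gap → day 24). The controlling bound is day 27, so insulation finishes at 27 + 6 = day 33.
The earliest everything can be done is day 33, which is after the deadline of 28, so it is not possible.

No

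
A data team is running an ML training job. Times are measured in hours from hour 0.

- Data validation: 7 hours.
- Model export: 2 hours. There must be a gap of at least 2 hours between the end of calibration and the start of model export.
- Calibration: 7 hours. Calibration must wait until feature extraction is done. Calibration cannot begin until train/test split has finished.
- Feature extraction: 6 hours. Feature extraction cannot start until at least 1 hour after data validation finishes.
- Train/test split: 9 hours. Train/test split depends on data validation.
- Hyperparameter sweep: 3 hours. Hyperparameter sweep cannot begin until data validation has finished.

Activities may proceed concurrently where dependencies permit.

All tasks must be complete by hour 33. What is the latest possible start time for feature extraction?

16

Nothing follows model export; the deadline of hour 33 is its only limit. It must start by 33 − 2 = hour 31.
Calibration must finish before model export (must start by hour 31, minus 2-hour gap → hour 29). With a 7-hour duration, calibration must start by 29 − 7 = hour 22.
Feature extraction feeds into calibration (must start by hour 22); so feature extraction must finish by hour 22 and therefore start by hour 16.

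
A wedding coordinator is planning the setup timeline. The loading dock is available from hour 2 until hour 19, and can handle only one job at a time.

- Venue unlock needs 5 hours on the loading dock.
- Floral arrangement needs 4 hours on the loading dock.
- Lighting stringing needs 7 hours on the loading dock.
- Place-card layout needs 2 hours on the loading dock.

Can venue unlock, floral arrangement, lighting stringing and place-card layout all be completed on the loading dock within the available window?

No

The loading dock window is 19 − 2 = 17 hours.
Running back to back, the jobs need 5 + 4 + 7 + 2 = 18 hours on the loading dock.
Since 18 > 17, they cannot all fit.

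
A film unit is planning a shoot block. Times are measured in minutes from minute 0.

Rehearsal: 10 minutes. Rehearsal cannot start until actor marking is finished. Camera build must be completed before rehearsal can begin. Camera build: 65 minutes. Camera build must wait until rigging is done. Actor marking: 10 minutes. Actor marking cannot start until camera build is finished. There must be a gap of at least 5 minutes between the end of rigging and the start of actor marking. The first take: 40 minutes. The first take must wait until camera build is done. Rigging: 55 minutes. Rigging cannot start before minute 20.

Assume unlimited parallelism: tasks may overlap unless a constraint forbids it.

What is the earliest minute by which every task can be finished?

180

Rigging waits on its own release at minute 20, so it starts at minute 20 and finishes at 20 + 55 = minute 75.
Camera build waits on rigging (finishes minute 75), so it starts at minute 75 and finishes at 75 + 65 = minute 140.
The first take cannot begin until camera build (finishes minute 140). It runs from minute 140 to 140 + 40 = minute 180.
For actor marking: camera build (finishes minute 140); rigging (finishes minute 75, plus 5-minute gap → minute 80). Taking the maximum gives a start of minute 140, and it finishes at 140 + 10 = minute 150.
Rehearsal needs all of actor marking (finishes minute 150); camera build (finishes minute 140). That puts its earliest start at minute 150; it finishes at 150 + 10 = minute 160.
All tasks are finished once the last one completes. Finish times: Rigging at 75, Camera build at 140, Actor marking at 150, Rehearsal at 160, The first take at 180. The latest is minute 180.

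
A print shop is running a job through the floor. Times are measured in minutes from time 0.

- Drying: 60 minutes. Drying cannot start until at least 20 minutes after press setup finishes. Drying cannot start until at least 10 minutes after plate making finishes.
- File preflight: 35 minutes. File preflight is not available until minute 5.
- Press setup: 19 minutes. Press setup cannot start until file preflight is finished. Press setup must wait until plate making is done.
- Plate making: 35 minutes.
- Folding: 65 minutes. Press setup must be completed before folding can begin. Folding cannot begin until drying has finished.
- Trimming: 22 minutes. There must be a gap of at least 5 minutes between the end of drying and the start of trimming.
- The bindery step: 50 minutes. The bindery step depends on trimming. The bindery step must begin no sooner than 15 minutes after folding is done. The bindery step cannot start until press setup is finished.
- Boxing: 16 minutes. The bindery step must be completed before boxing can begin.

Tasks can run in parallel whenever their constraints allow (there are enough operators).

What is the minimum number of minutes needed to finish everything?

285

Plate making has no prerequisites, so it starts at minute 0 and finishes at minute 35.
After its own release at minute 5, file preflight can start at minute 5 and finishes at minute 40.
Press setup needs all of file preflight (finishes minute 40); plate making (finishes minute 35). That puts its earliest start at minute 40; it finishes at 40 + 19 = minute 59.
Drying cannot start until press setup (finishes minute 59, plus 20-minute gap → minute 79); plate making (finishes minute 35, plus 10-minute gap → minute 45). The controlling bound is minute 79, so drying finishes at 79 + 60 = minute 139.
For folding: press setup (finishes minute 59); drying (finishes minute 139). Taking the maximum gives a start of minute 139, and it finishes at 139 + 65 = minute 204.
Trimming cannot begin until drying (finishes minute 139, plus 5-minute gap → minute 144). It runs from minute 144 to 144 + 22 = minute 166.
The bindery step needs all of trimming (finishes minute 166); folding (finishes minute 204, plus 15-minute gap → minute 219); press setup (finishes minute 59). That puts its earliest start at minute 219; it finishes at 219 + 50 = minute 269.
Boxing waits on the bindery step (finishes minute 269), so it starts at minute 269 and finishes at 269 + 16 = minute 285.
All tasks are finished once the last one completes. Finish times: File preflight at 40, Plate making at 35, Press setup at 59, Drying at 139, Trimming at 166, Folding at 204, The bindery step at 269, Boxing at 285. The latest is minute 285.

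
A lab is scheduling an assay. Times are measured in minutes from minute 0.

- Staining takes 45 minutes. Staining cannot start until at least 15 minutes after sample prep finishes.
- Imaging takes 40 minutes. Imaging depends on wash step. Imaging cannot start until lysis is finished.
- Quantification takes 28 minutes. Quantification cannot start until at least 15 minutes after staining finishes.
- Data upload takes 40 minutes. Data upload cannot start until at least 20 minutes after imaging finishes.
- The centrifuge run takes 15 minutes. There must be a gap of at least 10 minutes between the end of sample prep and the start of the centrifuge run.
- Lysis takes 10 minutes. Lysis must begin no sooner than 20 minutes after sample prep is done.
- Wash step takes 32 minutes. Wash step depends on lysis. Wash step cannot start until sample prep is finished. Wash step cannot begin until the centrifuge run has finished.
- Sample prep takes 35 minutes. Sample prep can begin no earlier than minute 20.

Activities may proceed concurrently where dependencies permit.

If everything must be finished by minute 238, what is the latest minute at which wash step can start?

106

Data upload must finish by minute 238; it takes 40 minutes, so it must start by 238 − 40 = minute 198.
Since data upload (must start by minute 198, minus 20-minute gap → minute 178) depends on it, imaging must finish by minute 178. Backing off its 40-minute duration gives a latest start of minute 138.
Wash step feeds into imaging (must start by minute 138); so wash step must finish by minute 138 and therefore start by minute 106.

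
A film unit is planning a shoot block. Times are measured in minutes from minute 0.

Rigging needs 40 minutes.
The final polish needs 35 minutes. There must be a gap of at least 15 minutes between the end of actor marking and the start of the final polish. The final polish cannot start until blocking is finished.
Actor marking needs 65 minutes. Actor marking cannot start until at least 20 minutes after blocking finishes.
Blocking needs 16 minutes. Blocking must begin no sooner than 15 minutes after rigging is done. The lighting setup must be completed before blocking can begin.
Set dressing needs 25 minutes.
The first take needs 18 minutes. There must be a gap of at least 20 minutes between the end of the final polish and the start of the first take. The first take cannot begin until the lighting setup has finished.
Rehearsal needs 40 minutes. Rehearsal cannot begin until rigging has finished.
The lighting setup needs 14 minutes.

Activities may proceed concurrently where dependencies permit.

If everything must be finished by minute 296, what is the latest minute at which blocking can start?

107

To finish by minute 296, the first take (duration 18) must start no later than minute 278.
The final polish has to be done before the first take (must start by minute 278, minus 20-minute gap → minute 258). That means finishing by minute 258, i.e. starting by 258 − 35 = minute 223.
Since the final polish (must start by minute 223, minus 15-minute gap → minute 208) depends on it, actor marking must finish by minute 208. Backing off its 65-minute duration gives a latest start of minute 143.
For blocking: actor marking (must start by minute 143, minus 20-minute gap → minute 123); the final polish (must start by minute 223). The most restrictive is minute 123; with a 16-minute duration, blocking must start by minute 107.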